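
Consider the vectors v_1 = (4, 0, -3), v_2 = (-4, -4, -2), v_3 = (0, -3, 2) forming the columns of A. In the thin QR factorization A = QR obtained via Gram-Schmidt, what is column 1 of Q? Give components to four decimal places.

e_1 = (0.8000, 0.0000, -0.6000)

e_1 = v_1/‖v_1‖ = (4, 0, -3)/5.0000 = (0.8000, 0.0000, -0.6000).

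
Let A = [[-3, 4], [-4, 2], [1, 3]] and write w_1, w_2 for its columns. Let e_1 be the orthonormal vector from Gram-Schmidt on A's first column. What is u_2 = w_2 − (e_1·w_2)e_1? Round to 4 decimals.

u_2 = (2.0385, -0.6154, 3.6538)

w_1 = (-3, -4, 1); ‖w_1‖ = 5.0990, so e_1 = (-0.5883, -0.7845, 0.1961).
e_1·w_2 = (-0.5883)·4 + (-0.7845)·2 + 0.1961·3 = -3.3340.
u_2 = w_2 + 3.3340·e_1 = (2.0385, -0.6154, 3.6538).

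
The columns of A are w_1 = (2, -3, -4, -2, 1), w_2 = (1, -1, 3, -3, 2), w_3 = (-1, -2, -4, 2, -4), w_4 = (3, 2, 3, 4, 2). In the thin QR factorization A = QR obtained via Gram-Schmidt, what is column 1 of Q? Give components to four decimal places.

e_1 = w_1/‖w_1‖ = (2, -3, -4, -2, 1)/5.8310 = (0.3430, -0.5145, -0.6860, -0.3430, 0.1715).

e_1 = (0.3430, -0.5145, -0.6860, -0.3430, 0.1715)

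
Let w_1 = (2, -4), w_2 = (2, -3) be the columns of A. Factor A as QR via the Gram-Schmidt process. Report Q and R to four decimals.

w_1 = (2, -4); ‖w_1‖ = 4.4721, so e_1 = (0.4472, -0.8944).
e_1·w_2 = 0.4472·2 + (-0.8944)·(-3) = 3.5777.
u_2 = w_2 − 3.5777·e_1 = (0.4000, 0.2000).
‖u_2‖ = 0.4472, so e_2 = (0.8944, 0.4472).

Q = [[0.4472, 0.8944], [-0.8944, 0.4472]], R = [[4.4721, 3.5777], [0.0000, 0.4472]]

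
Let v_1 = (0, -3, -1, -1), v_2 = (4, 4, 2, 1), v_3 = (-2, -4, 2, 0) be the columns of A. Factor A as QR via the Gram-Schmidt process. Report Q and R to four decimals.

v_1 = (0, -3, -1, -1); ‖v_1‖ = 3.3166, so q_1 = (0.0000, -0.9045, -0.3015, -0.3015).
q_1·v_2 = 0.0000·4 + (-0.9045)·4 + (-0.3015)·2 + (-0.3015)·1 = -4.5227.
u_2 = v_2 + 4.5227·q_1 = (4.0000, -0.0909, 0.6364, -0.3636).
‖u_2‖ = 4.0676, so q_2 = (0.9834, -0.0223, 0.1564, -0.0894).
q_1·v_3 = 0.0000·(-2) + (-0.9045)·(-4) + (-0.3015)·2 + (-0.3015)·0 = 3.0151; q_2·v_3 = 0.9834·(-2) + (-0.0223)·(-4) + 0.1564·2 + (-0.0894)·0 = -1.5645.
u_3 = v_3 − 3.0151·q_1 + 1.5645·q_2 = (-0.4615, -1.3077, 3.1538, 0.7692).
‖u_3‖ = 3.5301, so q_3 = (-0.1307, -0.3704, 0.8934, 0.2179).

Q = [[0.0000, 0.9834, -0.1307], [-0.9045, -0.0223, -0.3704], [-0.3015, 0.1564, 0.8934], [-0.3015, -0.0894, 0.2179]], R = [[3.3166, -4.5227, 3.0151], [0.0000, 4.0676, -1.5645], [0.0000, 0.0000, 3.5301]]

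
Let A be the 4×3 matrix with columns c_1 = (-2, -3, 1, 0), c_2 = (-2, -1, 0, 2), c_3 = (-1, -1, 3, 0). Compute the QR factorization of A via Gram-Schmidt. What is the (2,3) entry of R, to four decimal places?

r_{23} = -0.4264

c_1 = (-2, -3, 1, 0); ‖c_1‖ = 3.7417, so e_1 = (-0.5345, -0.8018, 0.2673, 0.0000).
e_1·c_2 = (-0.5345)·(-2) + (-0.8018)·(-1) + 0.2673·0 + 0.0000·2 = 1.8708.
u_2 = c_2 − 1.8708·e_1 = (-1.0000, 0.5000, -0.5000, 2.0000).
‖u_2‖ = 2.3452, so e_2 = (-0.4264, 0.2132, -0.2132, 0.8528).
r_{23} = e_2·c_3 = -0.4264.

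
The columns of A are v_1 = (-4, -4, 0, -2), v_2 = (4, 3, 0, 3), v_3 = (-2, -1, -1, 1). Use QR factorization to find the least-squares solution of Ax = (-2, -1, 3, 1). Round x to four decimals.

x = (1.2830, 0.9811, -0.2830)

v_1 = (-4, -4, 0, -2); ‖v_1‖ = 6.0000, so e_1 = (-0.6667, -0.6667, 0.0000, -0.3333).
e_1·v_2 = (-0.6667)·4 + (-0.6667)·3 + 0.0000·0 + (-0.3333)·3 = -5.6667.
u_2 = v_2 + 5.6667·e_1 = (0.2222, -0.7778, 0.0000, 1.1111).
‖u_2‖ = 1.3744, so e_2 = (0.1617, -0.5659, 0.0000, 0.8085).
e_1·v_3 = (-0.6667)·(-2) + (-0.6667)·(-1) + 0.0000·(-1) + (-0.3333)·1 = 1.6667; e_2·v_3 = 0.1617·(-2) + (-0.5659)·(-1) + 0.0000·(-1) + 0.8085·1 = 1.0510.
u_3 = v_3 − 1.6667·e_1 − 1.0510·e_2 = (-1.0588, 0.7059, -1.0000, 0.7059).
‖u_3‖ = 1.7657, so e_3 = (-0.5997, 0.3998, -0.5664, 0.3998).
Qᵀb = (1.6667, 1.0510, -0.4997).
Back-substitute: x_3 = -0.4997/1.7657 = -0.2830.
x_2 = (1.0510 − 1.0510·(-0.2830))/1.3744 = 0.9811.
x_1 = (1.6667 + 5.6667·0.9811 − 1.6667·(-0.2830))/6.0000 = 1.2830.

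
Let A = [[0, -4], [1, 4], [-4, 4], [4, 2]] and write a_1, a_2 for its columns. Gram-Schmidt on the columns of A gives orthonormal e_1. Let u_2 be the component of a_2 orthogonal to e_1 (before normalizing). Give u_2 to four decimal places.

a_1 = (0, 1, -4, 4); ‖a_1‖ = 5.7446, so e_1 = (0.0000, 0.1741, -0.6963, 0.6963).
e_1·a_2 = 0.0000·(-4) + 0.1741·4 + (-0.6963)·4 + 0.6963·2 = -0.6963.
u_2 = a_2 + 0.6963·e_1 = (-4.0000, 4.1212, 3.5152, 2.4848).

u_2 = (-4.0000, 4.1212, 3.5152, 2.4848)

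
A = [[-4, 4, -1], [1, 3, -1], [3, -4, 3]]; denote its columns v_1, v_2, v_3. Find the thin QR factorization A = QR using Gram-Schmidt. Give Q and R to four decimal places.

v_1 = (-4, 1, 3); ‖v_1‖ = 5.0990, so e_1 = (-0.7845, 0.1961, 0.5883).
e_1·v_2 = (-0.7845)·4 + 0.1961·3 + 0.5883·(-4) = -4.9029.
u_2 = v_2 + 4.9029·e_1 = (0.1538, 3.9615, -1.1154).
‖u_2‖ = 4.1184, so e_2 = (0.0374, 0.9619, -0.2708).
e_1·v_3 = (-0.7845)·(-1) + 0.1961·(-1) + 0.5883·3 = 2.3534; e_2·v_3 = 0.0374·(-1) + 0.9619·(-1) + (-0.2708)·3 = -1.8117.
u_3 = v_3 − 2.3534·e_1 + 1.8117·e_2 = (0.9138, 0.2812, 1.1247).
‖u_3‖ = 1.4762, so e_3 = (0.6190, 0.1905, 0.7619).

Q = [[-0.7845, 0.0374, 0.6190], [0.1961, 0.9619, 0.1905], [0.5883, -0.2708, 0.7619]], R = [[5.0990, -4.9029, 2.3534], [0.0000, 4.1184, -1.8117], [0.0000, 0.0000, 1.4762]]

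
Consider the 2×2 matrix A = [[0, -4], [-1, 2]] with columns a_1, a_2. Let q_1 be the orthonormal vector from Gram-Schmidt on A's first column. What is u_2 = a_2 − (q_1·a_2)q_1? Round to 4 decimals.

u_2 = (-4.0000, 0.0000)

q_1 = a_1/‖a_1‖ = (0, -1)/1.0000 = (0.0000, -1.0000).
r_{12} = q_1·a_2 = -2.0000.
u_2 = a_2 + 2.0000·q_1 = (-4.0000, 0.0000).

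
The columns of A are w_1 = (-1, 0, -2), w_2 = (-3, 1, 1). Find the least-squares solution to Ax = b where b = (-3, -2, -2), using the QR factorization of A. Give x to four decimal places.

w_1 = (-1, 0, -2); ‖w_1‖ = 2.2361, so q_1 = (-0.4472, 0.0000, -0.8944).
q_1·w_2 = (-0.4472)·(-3) + 0.0000·1 + (-0.8944)·1 = 0.4472.
u_2 = w_2 − 0.4472·q_1 = (-2.8000, 1.0000, 1.4000).
‖u_2‖ = 3.2863, so q_2 = (-0.8520, 0.3043, 0.4260).
Qᵀb = (3.1305, 1.0954).
Back-substitute: x_2 = 1.0954/3.2863 = 0.3333.
x_1 = (3.1305 − 0.4472·0.3333)/2.2361 = 1.3333.

x = (1.3333, 0.3333)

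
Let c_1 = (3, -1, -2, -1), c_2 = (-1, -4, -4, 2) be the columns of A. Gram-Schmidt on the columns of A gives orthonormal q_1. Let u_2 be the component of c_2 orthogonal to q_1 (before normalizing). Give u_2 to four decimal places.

u_2 = (-2.4000, -3.5333, -3.0667, 2.4667)

c_1 = (3, -1, -2, -1); ‖c_1‖ = 3.8730, so q_1 = (0.7746, -0.2582, -0.5164, -0.2582).
q_1·c_2 = 0.7746·(-1) + (-0.2582)·(-4) + (-0.5164)·(-4) + (-0.2582)·2 = 1.8074.
u_2 = c_2 − 1.8074·q_1 = (-2.4000, -3.5333, -3.0667, 2.4667).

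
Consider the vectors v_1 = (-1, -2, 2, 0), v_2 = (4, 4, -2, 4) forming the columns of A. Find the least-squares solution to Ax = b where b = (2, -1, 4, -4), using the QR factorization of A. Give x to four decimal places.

v_1 = (-1, -2, 2, 0); ‖v_1‖ = 3.0000, so q_1 = (-0.3333, -0.6667, 0.6667, 0.0000).
q_1·v_2 = (-0.3333)·4 + (-0.6667)·4 + 0.6667·(-2) + 0.0000·4 = -5.3333.
u_2 = v_2 + 5.3333·q_1 = (2.2222, 0.4444, 1.5556, 4.0000).
‖u_2‖ = 4.8534, so q_2 = (0.4579, 0.0916, 0.3205, 0.8242).
Qᵀb = (2.6667, -1.1905).
Back-substitute: x_2 = -1.1905/4.8534 = -0.2453.
x_1 = (2.6667 + 5.3333·(-0.2453))/3.0000 = 0.4528.

x = (0.4528, -0.2453)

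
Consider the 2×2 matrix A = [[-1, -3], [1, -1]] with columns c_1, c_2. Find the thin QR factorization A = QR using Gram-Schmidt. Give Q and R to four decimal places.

c_1 = (-1, 1); ‖c_1‖ = 1.4142, so q_1 = (-0.7071, 0.7071).
q_1·c_2 = (-0.7071)·(-3) + 0.7071·(-1) = 1.4142.
u_2 = c_2 − 1.4142·q_1 = (-2.0000, -2.0000).
‖u_2‖ = 2.8284, so q_2 = (-0.7071, -0.7071).

Q = [[-0.7071, -0.7071], [0.7071, -0.7071]], R = [[1.4142, 1.4142], [0.0000, 2.8284]]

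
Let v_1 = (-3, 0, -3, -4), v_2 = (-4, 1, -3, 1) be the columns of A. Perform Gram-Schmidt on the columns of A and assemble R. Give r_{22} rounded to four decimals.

v_1 = (-3, 0, -3, -4); ‖v_1‖ = 5.8310, so q_1 = (-0.5145, 0.0000, -0.5145, -0.6860).
q_1·v_2 = (-0.5145)·(-4) + 0.0000·1 + (-0.5145)·(-3) + (-0.6860)·1 = 2.9155.
u_2 = v_2 − 2.9155·q_1 = (-2.5000, 1.0000, -1.5000, 3.0000).
r_{22} = ‖u_2‖ = 4.3012.

r_{22} = 4.3012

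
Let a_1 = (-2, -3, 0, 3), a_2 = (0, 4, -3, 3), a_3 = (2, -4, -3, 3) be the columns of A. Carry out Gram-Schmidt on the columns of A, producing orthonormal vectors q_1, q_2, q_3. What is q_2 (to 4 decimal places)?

a_1 = (-2, -3, 0, 3); ‖a_1‖ = 4.6904, so q_1 = (-0.4264, -0.6396, 0.0000, 0.6396).
q_1·a_2 = (-0.4264)·0 + (-0.6396)·4 + 0.0000·(-3) + 0.6396·3 = -0.6396.
u_2 = a_2 + 0.6396·q_1 = (-0.2727, 3.5909, -3.0000, 3.4091).
‖u_2‖ = 5.7958, so q_2 = (-0.0471, 0.6196, -0.5176, 0.5882).

q_2 = (-0.0471, 0.6196, -0.5176, 0.5882)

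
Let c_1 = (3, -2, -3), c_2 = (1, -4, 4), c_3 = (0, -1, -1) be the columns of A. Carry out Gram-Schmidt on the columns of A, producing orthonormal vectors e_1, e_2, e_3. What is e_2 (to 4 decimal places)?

c_1 = (3, -2, -3); ‖c_1‖ = 4.6904, so e_1 = (0.6396, -0.4264, -0.6396).
e_1·c_2 = 0.6396·1 + (-0.4264)·(-4) + (-0.6396)·4 = -0.2132.
u_2 = c_2 + 0.2132·e_1 = (1.1364, -4.0909, 3.8636).
‖u_2‖ = 5.7406, so e_2 = (0.1980, -0.7126, 0.6730).

e_2 = (0.1980, -0.7126, 0.6730)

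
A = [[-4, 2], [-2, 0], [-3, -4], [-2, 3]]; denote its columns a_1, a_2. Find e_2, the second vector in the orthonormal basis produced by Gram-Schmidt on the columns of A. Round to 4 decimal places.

e_2 = (0.3271, -0.0226, -0.7782, 0.5357)

a_1 = (-4, -2, -3, -2); ‖a_1‖ = 5.7446, so e_1 = (-0.6963, -0.3482, -0.5222, -0.3482).
e_1·a_2 = (-0.6963)·2 + (-0.3482)·0 + (-0.5222)·(-4) + (-0.3482)·3 = -0.3482.
u_2 = a_2 + 0.3482·e_1 = (1.7576, -0.1212, -4.1818, 2.8788).
‖u_2‖ = 5.3739, so e_2 = (0.3271, -0.0226, -0.7782, 0.5357).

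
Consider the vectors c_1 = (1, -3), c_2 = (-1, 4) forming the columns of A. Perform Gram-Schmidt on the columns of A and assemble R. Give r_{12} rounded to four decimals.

q_1 = c_1/‖c_1‖ = (1, -3)/3.1623 = (0.3162, -0.9487).
r_{12} = q_1·c_2 = -4.1110.

r_{12} = -4.1110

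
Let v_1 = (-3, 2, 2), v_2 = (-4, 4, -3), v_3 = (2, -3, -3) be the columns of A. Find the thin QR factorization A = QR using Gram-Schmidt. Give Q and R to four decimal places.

Q = [[-0.7276, -0.2817, -0.6255], [0.4851, 0.4334, -0.7595], [0.4851, -0.8560, -0.1787]], R = [[4.1231, 3.3955, -4.3656], [0.0000, 5.4287, 0.7043], [0.0000, 0.0000, 1.5637]]

e_1 = v_1/‖v_1‖ = (-3, 2, 2)/4.1231 = (-0.7276, 0.4851, 0.4851).
r_{12} = e_1·v_2 = 3.3955.
u_2 = v_2 − 3.3955·e_1 = (-1.5294, 2.3529, -4.6471).
‖u_2‖ = 5.4287, so e_2 = (-0.2817, 0.4334, -0.8560).
r_{13} = e_1·v_3 = -4.3656; r_{23} = e_2·v_3 = 0.7043.
u_3 = v_3 + 4.3656·e_1 − 0.7043·e_2 = (-0.9780, -1.1876, -0.2794).
‖u_3‖ = 1.5637, so e_3 = (-0.6255, -0.7595, -0.1787).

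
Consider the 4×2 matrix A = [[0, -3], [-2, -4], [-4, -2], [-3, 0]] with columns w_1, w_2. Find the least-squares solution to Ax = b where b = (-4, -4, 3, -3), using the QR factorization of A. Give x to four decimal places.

w_1 = (0, -2, -4, -3); ‖w_1‖ = 5.3852, so q_1 = (0.0000, -0.3714, -0.7428, -0.5571).
q_1·w_2 = 0.0000·(-3) + (-0.3714)·(-4) + (-0.7428)·(-2) + (-0.5571)·0 = 2.9711.
u_2 = w_2 − 2.9711·q_1 = (-3.0000, -2.8966, 0.2069, 1.6552).
‖u_2‖ = 4.4914, so q_2 = (-0.6679, -0.6449, 0.0461, 0.3685).
Qᵀb = (0.9285, 4.2841).
Back-substitute: x_2 = 4.2841/4.4914 = 0.9538.
x_1 = (0.9285 − 2.9711·0.9538)/5.3852 = -0.3538.

x = (-0.3538, 0.9538)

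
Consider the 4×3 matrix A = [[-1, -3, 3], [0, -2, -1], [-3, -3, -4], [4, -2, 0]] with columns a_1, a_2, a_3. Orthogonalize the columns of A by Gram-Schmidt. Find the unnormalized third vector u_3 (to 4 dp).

a_1 = (-1, 0, -3, 4); ‖a_1‖ = 5.0990, so q_1 = (-0.1961, 0.0000, -0.5883, 0.7845).
q_1·a_2 = (-0.1961)·(-3) + 0.0000·(-2) + (-0.5883)·(-3) + 0.7845·(-2) = 0.7845.
u_2 = a_2 − 0.7845·q_1 = (-2.8462, -2.0000, -2.5385, -2.6154).
‖u_2‖ = 5.0383, so q_2 = (-0.5649, -0.3970, -0.5038, -0.5191).
q_1·a_3 = (-0.1961)·3 + 0.0000·(-1) + (-0.5883)·(-4) + 0.7845·0 = 1.7650; q_2·a_3 = (-0.5649)·3 + (-0.3970)·(-1) + (-0.5038)·(-4) + (-0.5191)·0 = 0.7176.
u_3 = a_3 − 1.7650·q_1 − 0.7176·q_2 = (3.7515, -0.7152, -2.6000, -1.0121).

u_3 = (3.7515, -0.7152, -2.6000, -1.0121)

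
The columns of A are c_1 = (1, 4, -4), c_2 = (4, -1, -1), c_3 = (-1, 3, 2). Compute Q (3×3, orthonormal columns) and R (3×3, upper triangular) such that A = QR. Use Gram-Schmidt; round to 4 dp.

q_1 = c_1/‖c_1‖ = (1, 4, -4)/5.7446 = (0.1741, 0.6963, -0.6963).
r_{12} = q_1·c_2 = 0.6963.
u_2 = c_2 − 0.6963·q_1 = (3.8788, -1.4848, -0.5152).
‖u_2‖ = 4.1851, so q_2 = (0.9268, -0.3548, -0.1231).
r_{13} = q_1·c_3 = 0.5222; r_{23} = q_2·c_3 = -2.2374.
u_3 = c_3 − 0.5222·q_1 + 2.2374·q_2 = (0.9827, 1.8426, 2.0882).
‖u_3‖ = 2.9532, so q_3 = (0.3328, 0.6239, 0.7071).

Q = [[0.1741, 0.9268, 0.3328], [0.6963, -0.3548, 0.6239], [-0.6963, -0.1231, 0.7071]], R = [[5.7446, 0.6963, 0.5222], [0.0000, 4.1851, -2.2374], [0.0000, 0.0000, 2.9532]]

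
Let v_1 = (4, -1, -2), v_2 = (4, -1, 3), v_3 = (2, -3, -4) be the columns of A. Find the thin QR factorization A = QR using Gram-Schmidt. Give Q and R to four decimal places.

v_1 = (4, -1, -2); ‖v_1‖ = 4.5826, so e_1 = (0.8729, -0.2182, -0.4364).
e_1·v_2 = 0.8729·4 + (-0.2182)·(-1) + (-0.4364)·3 = 2.4004.
u_2 = v_2 − 2.4004·e_1 = (1.9048, -0.4762, 4.0476).
‖u_2‖ = 4.4987, so e_2 = (0.4234, -0.1059, 0.8997).
e_1·v_3 = 0.8729·2 + (-0.2182)·(-3) + (-0.4364)·(-4) = 4.1461; e_2·v_3 = 0.4234·2 + (-0.1059)·(-3) + 0.8997·(-4) = -2.4346.
u_3 = v_3 − 4.1461·e_1 + 2.4346·e_2 = (-0.5882, -2.3529, 0.0000).
‖u_3‖ = 2.4254, so e_3 = (-0.2425, -0.9701, 0.0000).

Q = [[0.8729, 0.4234, -0.2425], [-0.2182, -0.1059, -0.9701], [-0.4364, 0.8997, 0.0000]], R = [[4.5826, 2.4004, 4.1461], [0.0000, 4.4987, -2.4346], [0.0000, 0.0000, 2.4254]]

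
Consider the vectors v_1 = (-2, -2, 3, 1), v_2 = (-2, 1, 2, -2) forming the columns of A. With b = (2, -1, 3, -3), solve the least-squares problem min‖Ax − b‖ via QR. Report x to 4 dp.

v_1 = (-2, -2, 3, 1); ‖v_1‖ = 4.2426, so q_1 = (-0.4714, -0.4714, 0.7071, 0.2357).
q_1·v_2 = (-0.4714)·(-2) + (-0.4714)·1 + 0.7071·2 + 0.2357·(-2) = 1.4142.
u_2 = v_2 − 1.4142·q_1 = (-1.3333, 1.6667, 1.0000, -2.3333).
‖u_2‖ = 3.3166, so q_2 = (-0.4020, 0.5025, 0.3015, -0.7035).
Qᵀb = (0.9428, 1.7086).
Back-substitute: x_2 = 1.7086/3.3166 = 0.5152.
x_1 = (0.9428 − 1.4142·0.5152)/4.2426 = 0.0505.

x = (0.0505, 0.5152)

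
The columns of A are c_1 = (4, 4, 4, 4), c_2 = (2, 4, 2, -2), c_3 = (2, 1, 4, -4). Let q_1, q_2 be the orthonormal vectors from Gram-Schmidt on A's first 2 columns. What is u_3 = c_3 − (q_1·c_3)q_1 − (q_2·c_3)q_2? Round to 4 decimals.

c_1 = (4, 4, 4, 4); ‖c_1‖ = 8.0000, so q_1 = (0.5000, 0.5000, 0.5000, 0.5000).
q_1·c_2 = 0.5000·2 + 0.5000·4 + 0.5000·2 + 0.5000·(-2) = 3.0000.
u_2 = c_2 − 3.0000·q_1 = (0.5000, 2.5000, 0.5000, -3.5000).
‖u_2‖ = 4.3589, so q_2 = (0.1147, 0.5735, 0.1147, -0.8030).
q_1·c_3 = 0.5000·2 + 0.5000·1 + 0.5000·4 + 0.5000·(-4) = 1.5000; q_2·c_3 = 0.1147·2 + 0.5735·1 + 0.1147·4 + (-0.8030)·(-4) = 4.4736.
u_3 = c_3 − 1.5000·q_1 − 4.4736·q_2 = (0.7368, -2.3158, 2.7368, -1.1579).

u_3 = (0.7368, -2.3158, 2.7368, -1.1579)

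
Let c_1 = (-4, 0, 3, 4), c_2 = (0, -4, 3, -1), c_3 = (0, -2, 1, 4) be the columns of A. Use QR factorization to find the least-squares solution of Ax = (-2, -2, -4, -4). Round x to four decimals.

x = (-0.2201, 0.2130, -0.6338)

c_1 = (-4, 0, 3, 4); ‖c_1‖ = 6.4031, so e_1 = (-0.6247, 0.0000, 0.4685, 0.6247).
e_1·c_2 = (-0.6247)·0 + 0.0000·(-4) + 0.4685·3 + 0.6247·(-1) = 0.7809.
u_2 = c_2 − 0.7809·e_1 = (0.4878, -4.0000, 2.6341, -1.4878).
‖u_2‖ = 5.0389, so e_2 = (0.0968, -0.7938, 0.5228, -0.2953).
e_1·c_3 = (-0.6247)·0 + 0.0000·(-2) + 0.4685·1 + 0.6247·4 = 2.9673; e_2·c_3 = 0.0968·0 + (-0.7938)·(-2) + 0.5228·1 + (-0.2953)·4 = 0.9294.
u_3 = c_3 − 2.9673·e_1 − 0.9294·e_2 = (1.7637, -1.2622, -0.8761, 2.4207).
‖u_3‖ = 3.3662, so e_3 = (0.5239, -0.3750, -0.2603, 0.7191).
Qᵀb = (-3.1235, 0.4840, -2.1334).
Back-substitute: x_3 = -2.1334/3.3662 = -0.6338.
x_2 = (0.4840 − 0.9294·(-0.6338))/5.0389 = 0.2130.
x_1 = (-3.1235 − 0.7809·0.2130 − 2.9673·(-0.6338))/6.4031 = -0.2201.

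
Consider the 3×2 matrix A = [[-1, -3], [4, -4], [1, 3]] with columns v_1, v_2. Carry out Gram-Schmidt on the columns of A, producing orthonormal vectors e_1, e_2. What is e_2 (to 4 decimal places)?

e_2 = (-0.6667, -0.3333, 0.6667)

v_1 = (-1, 4, 1); ‖v_1‖ = 4.2426, so e_1 = (-0.2357, 0.9428, 0.2357).
e_1·v_2 = (-0.2357)·(-3) + 0.9428·(-4) + 0.2357·3 = -2.3570.
u_2 = v_2 + 2.3570·e_1 = (-3.5556, -1.7778, 3.5556).
‖u_2‖ = 5.3333, so e_2 = (-0.6667, -0.3333, 0.6667).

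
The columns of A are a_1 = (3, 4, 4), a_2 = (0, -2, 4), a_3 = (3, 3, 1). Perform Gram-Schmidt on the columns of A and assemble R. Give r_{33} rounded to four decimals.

r_{33} = 1.0911

a_1 = (3, 4, 4); ‖a_1‖ = 6.4031, so e_1 = (0.4685, 0.6247, 0.6247).
e_1·a_2 = 0.4685·0 + 0.6247·(-2) + 0.6247·4 = 1.2494.
u_2 = a_2 − 1.2494·e_1 = (-0.5854, -2.7805, 3.2195).
‖u_2‖ = 4.2941, so e_2 = (-0.1363, -0.6475, 0.7498).
e_1·a_3 = 0.4685·3 + 0.6247·3 + 0.6247·1 = 3.9043; e_2·a_3 = (-0.1363)·3 + (-0.6475)·3 + 0.7498·1 = -1.6018.
u_3 = a_3 − 3.9043·e_1 + 1.6018·e_2 = (0.9524, -0.4762, -0.2381).
r_{33} = ‖u_3‖ = 1.0911.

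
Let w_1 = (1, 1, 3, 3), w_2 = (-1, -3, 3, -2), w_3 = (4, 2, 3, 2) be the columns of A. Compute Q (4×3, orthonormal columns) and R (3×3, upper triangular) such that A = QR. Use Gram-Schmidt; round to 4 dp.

Q = [[0.2236, -0.1983, 0.8695], [0.2236, -0.6158, 0.1380], [0.6708, 0.6575, 0.1224], [0.6708, -0.3862, -0.4582]], R = [[4.4721, -0.2236, 4.6957], [0.0000, 4.7906, -0.8245], [0.0000, 0.0000, 3.2047]]

w_1 = (1, 1, 3, 3); ‖w_1‖ = 4.4721, so q_1 = (0.2236, 0.2236, 0.6708, 0.6708).
q_1·w_2 = 0.2236·(-1) + 0.2236·(-3) + 0.6708·3 + 0.6708·(-2) = -0.2236.
u_2 = w_2 + 0.2236·q_1 = (-0.9500, -2.9500, 3.1500, -1.8500).
‖u_2‖ = 4.7906, so q_2 = (-0.1983, -0.6158, 0.6575, -0.3862).
q_1·w_3 = 0.2236·4 + 0.2236·2 + 0.6708·3 + 0.6708·2 = 4.6957; q_2·w_3 = (-0.1983)·4 + (-0.6158)·2 + 0.6575·3 + (-0.3862)·2 = -0.8245.
u_3 = w_3 − 4.6957·q_1 + 0.8245·q_2 = (2.7865, 0.4423, 0.3922, -1.4684).
‖u_3‖ = 3.2047, so q_3 = (0.8695, 0.1380, 0.1224, -0.4582).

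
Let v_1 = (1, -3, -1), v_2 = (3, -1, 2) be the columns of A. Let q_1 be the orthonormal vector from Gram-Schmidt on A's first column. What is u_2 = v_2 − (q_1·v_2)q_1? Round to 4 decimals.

u_2 = (2.6364, 0.0909, 2.3636)

v_1 = (1, -3, -1); ‖v_1‖ = 3.3166, so q_1 = (0.3015, -0.9045, -0.3015).
q_1·v_2 = 0.3015·3 + (-0.9045)·(-1) + (-0.3015)·2 = 1.2060.
u_2 = v_2 − 1.2060·q_1 = (2.6364, 0.0909, 2.3636).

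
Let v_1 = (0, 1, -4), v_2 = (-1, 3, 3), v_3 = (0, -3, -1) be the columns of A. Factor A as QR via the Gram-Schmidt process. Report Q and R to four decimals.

v_1 = (0, 1, -4); ‖v_1‖ = 4.1231, so e_1 = (0.0000, 0.2425, -0.9701).
e_1·v_2 = 0.0000·(-1) + 0.2425·3 + (-0.9701)·3 = -2.1828.
u_2 = v_2 + 2.1828·e_1 = (-1.0000, 3.5294, 0.8824).
‖u_2‖ = 3.7730, so e_2 = (-0.2650, 0.9354, 0.2339).
e_1·v_3 = 0.0000·0 + 0.2425·(-3) + (-0.9701)·(-1) = 0.2425; e_2·v_3 = (-0.2650)·0 + 0.9354·(-3) + 0.2339·(-1) = -3.0402.
u_3 = v_3 − 0.2425·e_1 + 3.0402·e_2 = (-0.8058, -0.2149, -0.0537).
‖u_3‖ = 0.8357, so e_3 = (-0.9642, -0.2571, -0.0643).

Q = [[0.0000, -0.2650, -0.9642], [0.2425, 0.9354, -0.2571], [-0.9701, 0.2339, -0.0643]], R = [[4.1231, -2.1828, 0.2425], [0.0000, 3.7730, -3.0402], [0.0000, 0.0000, 0.8357]]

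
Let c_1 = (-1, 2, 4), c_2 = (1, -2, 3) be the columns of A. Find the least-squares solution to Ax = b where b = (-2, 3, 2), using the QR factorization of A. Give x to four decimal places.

x = (0.9714, -0.6286)

e_1 = c_1/‖c_1‖ = (-1, 2, 4)/4.5826 = (-0.2182, 0.4364, 0.8729).
r_{12} = e_1·c_2 = 1.5275.
u_2 = c_2 − 1.5275·e_1 = (1.3333, -2.6667, 1.6667).
‖u_2‖ = 3.4157, so e_2 = (0.3904, -0.7807, 0.4880).
Qᵀb = (3.4915, -2.1470).
Back-substitute: x_2 = -2.1470/3.4157 = -0.6286.
x_1 = (3.4915 − 1.5275·(-0.6286))/4.5826 = 0.9714.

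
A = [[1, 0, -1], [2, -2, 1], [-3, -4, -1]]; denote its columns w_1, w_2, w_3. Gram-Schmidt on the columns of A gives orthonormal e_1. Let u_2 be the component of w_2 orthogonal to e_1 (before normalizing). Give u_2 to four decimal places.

u_2 = (-0.5714, -3.1429, -2.2857)

w_1 = (1, 2, -3); ‖w_1‖ = 3.7417, so e_1 = (0.2673, 0.5345, -0.8018).
e_1·w_2 = 0.2673·0 + 0.5345·(-2) + (-0.8018)·(-4) = 2.1381.
u_2 = w_2 − 2.1381·e_1 = (-0.5714, -3.1429, -2.2857).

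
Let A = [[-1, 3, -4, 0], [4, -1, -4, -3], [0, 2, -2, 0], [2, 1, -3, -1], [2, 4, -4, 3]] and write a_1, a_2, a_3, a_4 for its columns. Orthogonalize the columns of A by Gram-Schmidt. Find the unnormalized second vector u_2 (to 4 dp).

u_2 = (3.1200, -1.4800, 2.0000, 0.7600, 3.7600)

a_1 = (-1, 4, 0, 2, 2); ‖a_1‖ = 5.0000, so e_1 = (-0.2000, 0.8000, 0.0000, 0.4000, 0.4000).
e_1·a_2 = (-0.2000)·3 + 0.8000·(-1) + 0.0000·2 + 0.4000·1 + 0.4000·4 = 0.6000.
u_2 = a_2 − 0.6000·e_1 = (3.1200, -1.4800, 2.0000, 0.7600, 3.7600).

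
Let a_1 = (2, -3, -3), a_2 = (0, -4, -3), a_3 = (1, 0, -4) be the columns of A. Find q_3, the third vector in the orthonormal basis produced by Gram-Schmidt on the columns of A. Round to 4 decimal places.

q_3 = (-0.2873, 0.5747, -0.7663)

q_1 = a_1/‖a_1‖ = (2, -3, -3)/4.6904 = (0.4264, -0.6396, -0.6396).
r_{12} = q_1·a_2 = 4.4772.
u_2 = a_2 − 4.4772·q_1 = (-1.9091, -1.1364, -0.1364).
‖u_2‖ = 2.2259, so q_2 = (-0.8577, -0.5105, -0.0613).
r_{13} = q_1·a_3 = 2.9848; r_{23} = q_2·a_3 = -0.6126.
u_3 = a_3 − 2.9848·q_1 + 0.6126·q_2 = (-0.7982, 1.5963, -2.1284).
‖u_3‖ = 2.7777, so q_3 = (-0.2873, 0.5747, -0.7663).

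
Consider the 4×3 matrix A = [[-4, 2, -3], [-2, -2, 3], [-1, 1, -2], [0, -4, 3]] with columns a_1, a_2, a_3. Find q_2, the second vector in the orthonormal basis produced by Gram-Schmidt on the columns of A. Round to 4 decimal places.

a_1 = (-4, -2, -1, 0); ‖a_1‖ = 4.5826, so q_1 = (-0.8729, -0.4364, -0.2182, 0.0000).
q_1·a_2 = (-0.8729)·2 + (-0.4364)·(-2) + (-0.2182)·1 + 0.0000·(-4) = -1.0911.
u_2 = a_2 + 1.0911·q_1 = (1.0476, -2.4762, 0.7619, -4.0000).
‖u_2‖ = 4.8795, so q_2 = (0.2147, -0.5075, 0.1561, -0.8198).

q_2 = (0.2147, -0.5075, 0.1561, -0.8198)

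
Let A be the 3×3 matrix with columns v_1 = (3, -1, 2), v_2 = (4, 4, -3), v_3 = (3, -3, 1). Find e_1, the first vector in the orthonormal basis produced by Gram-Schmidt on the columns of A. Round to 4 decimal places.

e_1 = (0.8018, -0.2673, 0.5345)

v_1 = (3, -1, 2); ‖v_1‖ = 3.7417, so e_1 = (0.8018, -0.2673, 0.5345).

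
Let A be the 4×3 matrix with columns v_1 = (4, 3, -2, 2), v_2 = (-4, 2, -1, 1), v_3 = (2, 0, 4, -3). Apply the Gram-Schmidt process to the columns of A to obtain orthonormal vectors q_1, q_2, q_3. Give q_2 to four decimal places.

q_2 = (-0.7157, 0.5567, -0.2982, 0.2982)

q_1 = v_1/‖v_1‖ = (4, 3, -2, 2)/5.7446 = (0.6963, 0.5222, -0.3482, 0.3482).
r_{12} = q_1·v_2 = -1.0445.
u_2 = v_2 + 1.0445·q_1 = (-3.2727, 2.5455, -1.3636, 1.3636).
‖u_2‖ = 4.5726, so q_2 = (-0.7157, 0.5567, -0.2982, 0.2982).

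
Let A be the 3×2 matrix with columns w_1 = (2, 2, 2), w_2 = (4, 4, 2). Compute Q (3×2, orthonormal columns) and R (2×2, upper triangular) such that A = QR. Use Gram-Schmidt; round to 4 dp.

w_1 = (2, 2, 2); ‖w_1‖ = 3.4641, so q_1 = (0.5774, 0.5774, 0.5774).
q_1·w_2 = 0.5774·4 + 0.5774·4 + 0.5774·2 = 5.7735.
u_2 = w_2 − 5.7735·q_1 = (0.6667, 0.6667, -1.3333).
‖u_2‖ = 1.6330, so q_2 = (0.4082, 0.4082, -0.8165).

Q = [[0.5774, 0.4082], [0.5774, 0.4082], [0.5774, -0.8165]], R = [[3.4641, 5.7735], [0.0000, 1.6330]]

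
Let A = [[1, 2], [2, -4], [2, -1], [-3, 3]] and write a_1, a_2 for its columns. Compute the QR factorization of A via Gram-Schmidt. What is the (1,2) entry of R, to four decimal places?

r_{12} = -4.0069

a_1 = (1, 2, 2, -3); ‖a_1‖ = 4.2426, so q_1 = (0.2357, 0.4714, 0.4714, -0.7071).
r_{12} = q_1·a_2 = -4.0069.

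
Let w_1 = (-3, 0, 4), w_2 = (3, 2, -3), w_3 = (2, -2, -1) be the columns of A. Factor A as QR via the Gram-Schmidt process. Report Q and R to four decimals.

Q = [[-0.6000, 0.2299, 0.7663], [0.0000, 0.9578, -0.2873], [0.8000, 0.1724, 0.5747]], R = [[5.0000, -4.2000, -2.0000], [0.0000, 2.0881, -1.6283], [0.0000, 0.0000, 1.5325]]

w_1 = (-3, 0, 4); ‖w_1‖ = 5.0000, so q_1 = (-0.6000, 0.0000, 0.8000).
q_1·w_2 = (-0.6000)·3 + 0.0000·2 + 0.8000·(-3) = -4.2000.
u_2 = w_2 + 4.2000·q_1 = (0.4800, 2.0000, 0.3600).
‖u_2‖ = 2.0881, so q_2 = (0.2299, 0.9578, 0.1724).
q_1·w_3 = (-0.6000)·2 + 0.0000·(-2) + 0.8000·(-1) = -2.0000; q_2·w_3 = 0.2299·2 + 0.9578·(-2) + 0.1724·(-1) = -1.6283.
u_3 = w_3 + 2.0000·q_1 + 1.6283·q_2 = (1.1743, -0.4404, 0.8807).
‖u_3‖ = 1.5325, so q_3 = (0.7663, -0.2873, 0.5747).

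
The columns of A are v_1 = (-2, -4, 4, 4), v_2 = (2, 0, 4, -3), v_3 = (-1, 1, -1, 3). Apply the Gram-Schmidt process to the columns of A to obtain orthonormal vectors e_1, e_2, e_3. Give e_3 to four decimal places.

v_1 = (-2, -4, 4, 4); ‖v_1‖ = 7.2111, so e_1 = (-0.2774, -0.5547, 0.5547, 0.5547).
e_1·v_2 = (-0.2774)·2 + (-0.5547)·0 + 0.5547·4 + 0.5547·(-3) = 0.0000.
u_2 = v_2 + 0.0000·e_1 = (2.0000, 0.0000, 4.0000, -3.0000).
‖u_2‖ = 5.3852, so e_2 = (0.3714, 0.0000, 0.7428, -0.5571).
e_1·v_3 = (-0.2774)·(-1) + (-0.5547)·1 + 0.5547·(-1) + 0.5547·3 = 0.8321; e_2·v_3 = 0.3714·(-1) + 0.0000·1 + 0.7428·(-1) + (-0.5571)·3 = -2.7854.
u_3 = v_3 − 0.8321·e_1 + 2.7854·e_2 = (0.2653, 1.4615, 0.6074, 0.9867).
‖u_3‖ = 1.8839, so e_3 = (0.1408, 0.7758, 0.3224, 0.5238).

e_3 = (0.1408, 0.7758, 0.3224, 0.5238)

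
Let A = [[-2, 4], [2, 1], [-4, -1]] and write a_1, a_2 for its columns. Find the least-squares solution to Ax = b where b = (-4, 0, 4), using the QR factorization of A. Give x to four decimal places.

x = (-0.4299, -1.1589)

a_1 = (-2, 2, -4); ‖a_1‖ = 4.8990, so e_1 = (-0.4082, 0.4082, -0.8165).
e_1·a_2 = (-0.4082)·4 + 0.4082·1 + (-0.8165)·(-1) = -0.4082.
u_2 = a_2 + 0.4082·e_1 = (3.8333, 1.1667, -1.3333).
‖u_2‖ = 4.2230, so e_2 = (0.9077, 0.2763, -0.3157).
Qᵀb = (-1.6330, -4.8939).
Back-substitute: x_2 = -4.8939/4.2230 = -1.1589.
x_1 = (-1.6330 + 0.4082·(-1.1589))/4.8990 = -0.4299.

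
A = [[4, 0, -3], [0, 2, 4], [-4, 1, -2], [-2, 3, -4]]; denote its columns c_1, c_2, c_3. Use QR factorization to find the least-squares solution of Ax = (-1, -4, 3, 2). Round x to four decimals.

c_1 = (4, 0, -4, -2); ‖c_1‖ = 6.0000, so e_1 = (0.6667, 0.0000, -0.6667, -0.3333).
e_1·c_2 = 0.6667·0 + 0.0000·2 + (-0.6667)·1 + (-0.3333)·3 = -1.6667.
u_2 = c_2 + 1.6667·e_1 = (1.1111, 2.0000, -0.1111, 2.4444).
‖u_2‖ = 3.3500, so e_2 = (0.3317, 0.5970, -0.0332, 0.7297).
e_1·c_3 = 0.6667·(-3) + 0.0000·4 + (-0.6667)·(-2) + (-0.3333)·(-4) = 0.6667; e_2·c_3 = 0.3317·(-3) + 0.5970·4 + (-0.0332)·(-2) + 0.7297·(-4) = -1.4594.
u_3 = c_3 − 0.6667·e_1 + 1.4594·e_2 = (-2.9604, 4.8713, -1.6040, -2.7129).
‖u_3‖ = 6.5135, so e_3 = (-0.4545, 0.7479, -0.2463, -0.4165).
Qᵀb = (-3.3333, -1.3599, -4.1088).
Back-substitute: x_3 = -4.1088/6.5135 = -0.6308.
x_2 = (-1.3599 + 1.4594·(-0.6308))/3.3500 = -0.6807.
x_1 = (-3.3333 + 1.6667·(-0.6807) − 0.6667·(-0.6308))/6.0000 = -0.6746.

x = (-0.6746, -0.6807, -0.6308)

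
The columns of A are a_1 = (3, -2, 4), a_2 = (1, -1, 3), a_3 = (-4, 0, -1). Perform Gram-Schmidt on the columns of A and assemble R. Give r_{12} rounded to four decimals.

a_1 = (3, -2, 4); ‖a_1‖ = 5.3852, so e_1 = (0.5571, -0.3714, 0.7428).
r_{12} = e_1·a_2 = 3.1568.

r_{12} = 3.1568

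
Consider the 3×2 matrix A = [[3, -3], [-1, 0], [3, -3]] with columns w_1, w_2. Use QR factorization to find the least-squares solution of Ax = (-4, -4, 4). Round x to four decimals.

x = (4.0000, 4.0000)

w_1 = (3, -1, 3); ‖w_1‖ = 4.3589, so q_1 = (0.6882, -0.2294, 0.6882).
q_1·w_2 = 0.6882·(-3) + (-0.2294)·0 + 0.6882·(-3) = -4.1295.
u_2 = w_2 + 4.1295·q_1 = (-0.1579, -0.9474, -0.1579).
‖u_2‖ = 0.9733, so q_2 = (-0.1622, -0.9733, -0.1622).
Qᵀb = (0.9177, 3.8933).
Back-substitute: x_2 = 3.8933/0.9733 = 4.0000.
x_1 = (0.9177 + 4.1295·4.0000)/4.3589 = 4.0000.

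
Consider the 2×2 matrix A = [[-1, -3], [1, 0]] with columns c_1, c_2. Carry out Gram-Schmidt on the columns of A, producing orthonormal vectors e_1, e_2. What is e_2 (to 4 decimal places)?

e_2 = (-0.7071, -0.7071)

c_1 = (-1, 1); ‖c_1‖ = 1.4142, so e_1 = (-0.7071, 0.7071).
e_1·c_2 = (-0.7071)·(-3) + 0.7071·0 = 2.1213.
u_2 = c_2 − 2.1213·e_1 = (-1.5000, -1.5000).
‖u_2‖ = 2.1213, so e_2 = (-0.7071, -0.7071).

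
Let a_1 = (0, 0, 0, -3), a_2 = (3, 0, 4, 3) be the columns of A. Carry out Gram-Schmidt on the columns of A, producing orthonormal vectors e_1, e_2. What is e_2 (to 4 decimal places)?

a_1 = (0, 0, 0, -3); ‖a_1‖ = 3.0000, so e_1 = (0.0000, 0.0000, 0.0000, -1.0000).
e_1·a_2 = 0.0000·3 + 0.0000·0 + 0.0000·4 + (-1.0000)·3 = -3.0000.
u_2 = a_2 + 3.0000·e_1 = (3.0000, 0.0000, 4.0000, 0.0000).
‖u_2‖ = 5.0000, so e_2 = (0.6000, 0.0000, 0.8000, 0.0000).

e_2 = (0.6000, 0.0000, 0.8000, 0.0000)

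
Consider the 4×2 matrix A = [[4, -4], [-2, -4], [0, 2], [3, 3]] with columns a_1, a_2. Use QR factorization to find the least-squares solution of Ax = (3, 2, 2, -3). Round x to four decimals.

x = (-0.0153, -0.5552)

a_1 = (4, -2, 0, 3); ‖a_1‖ = 5.3852, so q_1 = (0.7428, -0.3714, 0.0000, 0.5571).
q_1·a_2 = 0.7428·(-4) + (-0.3714)·(-4) + 0.0000·2 + 0.5571·3 = 0.1857.
u_2 = a_2 − 0.1857·q_1 = (-4.1379, -3.9310, 2.0000, 2.8966).
‖u_2‖ = 6.7056, so q_2 = (-0.6171, -0.5862, 0.2983, 0.4320).
Qᵀb = (-0.1857, -3.7231).
Back-substitute: x_2 = -3.7231/6.7056 = -0.5552.
x_1 = (-0.1857 − 0.1857·(-0.5552))/5.3852 = -0.0153.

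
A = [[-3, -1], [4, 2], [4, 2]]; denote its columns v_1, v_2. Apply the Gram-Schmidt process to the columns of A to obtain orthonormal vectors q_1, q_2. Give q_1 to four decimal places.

q_1 = (-0.4685, 0.6247, 0.6247)

v_1 = (-3, 4, 4); ‖v_1‖ = 6.4031, so q_1 = (-0.4685, 0.6247, 0.6247).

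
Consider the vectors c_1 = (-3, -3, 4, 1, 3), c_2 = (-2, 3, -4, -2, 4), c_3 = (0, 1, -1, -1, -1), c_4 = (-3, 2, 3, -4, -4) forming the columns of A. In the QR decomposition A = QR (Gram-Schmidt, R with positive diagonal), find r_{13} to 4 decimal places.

e_1 = c_1/‖c_1‖ = (-3, -3, 4, 1, 3)/6.6332 = (-0.4523, -0.4523, 0.6030, 0.1508, 0.4523).
r_{13} = e_1·c_3 = -1.6583.

r_{13} = -1.6583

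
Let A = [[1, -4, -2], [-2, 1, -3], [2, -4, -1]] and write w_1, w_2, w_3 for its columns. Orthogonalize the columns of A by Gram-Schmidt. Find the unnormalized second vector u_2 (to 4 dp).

w_1 = (1, -2, 2); ‖w_1‖ = 3.0000, so e_1 = (0.3333, -0.6667, 0.6667).
e_1·w_2 = 0.3333·(-4) + (-0.6667)·1 + 0.6667·(-4) = -4.6667.
u_2 = w_2 + 4.6667·e_1 = (-2.4444, -2.1111, -0.8889).

u_2 = (-2.4444, -2.1111, -0.8889)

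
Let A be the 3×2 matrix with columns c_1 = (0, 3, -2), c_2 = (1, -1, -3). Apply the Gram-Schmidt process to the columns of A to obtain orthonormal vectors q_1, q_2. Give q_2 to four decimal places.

q_2 = (0.3115, -0.5271, -0.7907)

c_1 = (0, 3, -2); ‖c_1‖ = 3.6056, so q_1 = (0.0000, 0.8321, -0.5547).
q_1·c_2 = 0.0000·1 + 0.8321·(-1) + (-0.5547)·(-3) = 0.8321.
u_2 = c_2 − 0.8321·q_1 = (1.0000, -1.6923, -2.5385).
‖u_2‖ = 3.2106, so q_2 = (0.3115, -0.5271, -0.7907).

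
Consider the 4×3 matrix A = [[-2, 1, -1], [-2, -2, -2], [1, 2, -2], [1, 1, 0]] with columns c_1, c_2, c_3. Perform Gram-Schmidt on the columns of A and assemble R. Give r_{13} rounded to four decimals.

r_{13} = 1.2649

c_1 = (-2, -2, 1, 1); ‖c_1‖ = 3.1623, so q_1 = (-0.6325, -0.6325, 0.3162, 0.3162).
r_{13} = q_1·c_3 = 1.2649.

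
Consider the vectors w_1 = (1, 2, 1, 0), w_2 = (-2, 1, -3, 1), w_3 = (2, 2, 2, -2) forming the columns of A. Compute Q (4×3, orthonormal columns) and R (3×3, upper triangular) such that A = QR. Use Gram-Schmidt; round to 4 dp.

w_1 = (1, 2, 1, 0); ‖w_1‖ = 2.4495, so q_1 = (0.4082, 0.8165, 0.4082, 0.0000).
q_1·w_2 = 0.4082·(-2) + 0.8165·1 + 0.4082·(-3) + 0.0000·1 = -1.2247.
u_2 = w_2 + 1.2247·q_1 = (-1.5000, 2.0000, -2.5000, 1.0000).
‖u_2‖ = 3.6742, so q_2 = (-0.4082, 0.5443, -0.6804, 0.2722).
q_1·w_3 = 0.4082·2 + 0.8165·2 + 0.4082·2 + 0.0000·(-2) = 3.2660; q_2·w_3 = (-0.4082)·2 + 0.5443·2 + (-0.6804)·2 + 0.2722·(-2) = -1.6330.
u_3 = w_3 − 3.2660·q_1 + 1.6330·q_2 = (0.0000, 0.2222, -0.4444, -1.5556).
‖u_3‖ = 1.6330, so q_3 = (0.0000, 0.1361, -0.2722, -0.9526).

Q = [[0.4082, -0.4082, 0.0000], [0.8165, 0.5443, 0.1361], [0.4082, -0.6804, -0.2722], [0.0000, 0.2722, -0.9526]], R = [[2.4495, -1.2247, 3.2660], [0.0000, 3.6742, -1.6330], [0.0000, 0.0000, 1.6330]]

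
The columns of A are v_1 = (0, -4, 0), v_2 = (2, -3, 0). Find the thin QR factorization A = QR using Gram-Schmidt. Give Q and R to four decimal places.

Q = [[0.0000, 1.0000], [-1.0000, 0.0000], [0.0000, 0.0000]], R = [[4.0000, 3.0000], [0.0000, 2.0000]]

v_1 = (0, -4, 0); ‖v_1‖ = 4.0000, so e_1 = (0.0000, -1.0000, 0.0000).
e_1·v_2 = 0.0000·2 + (-1.0000)·(-3) + 0.0000·0 = 3.0000.
u_2 = v_2 − 3.0000·e_1 = (2.0000, 0.0000, 0.0000).
‖u_2‖ = 2.0000, so e_2 = (1.0000, 0.0000, 0.0000).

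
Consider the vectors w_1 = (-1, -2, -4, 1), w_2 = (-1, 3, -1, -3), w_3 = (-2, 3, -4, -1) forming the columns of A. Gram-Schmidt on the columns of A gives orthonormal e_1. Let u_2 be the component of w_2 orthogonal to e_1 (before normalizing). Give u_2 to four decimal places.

u_2 = (-1.1818, 2.6364, -1.7273, -2.8182)

w_1 = (-1, -2, -4, 1); ‖w_1‖ = 4.6904, so e_1 = (-0.2132, -0.4264, -0.8528, 0.2132).
e_1·w_2 = (-0.2132)·(-1) + (-0.4264)·3 + (-0.8528)·(-1) + 0.2132·(-3) = -0.8528.
u_2 = w_2 + 0.8528·e_1 = (-1.1818, 2.6364, -1.7273, -2.8182).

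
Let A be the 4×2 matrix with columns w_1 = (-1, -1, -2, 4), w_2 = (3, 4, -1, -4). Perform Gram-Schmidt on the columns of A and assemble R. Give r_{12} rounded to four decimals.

r_{12} = -4.4772

q_1 = w_1/‖w_1‖ = (-1, -1, -2, 4)/4.6904 = (-0.2132, -0.2132, -0.4264, 0.8528).
r_{12} = q_1·w_2 = -4.4772.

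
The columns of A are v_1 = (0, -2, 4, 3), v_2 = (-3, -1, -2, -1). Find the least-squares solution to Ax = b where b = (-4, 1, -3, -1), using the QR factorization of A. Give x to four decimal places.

v_1 = (0, -2, 4, 3); ‖v_1‖ = 5.3852, so q_1 = (0.0000, -0.3714, 0.7428, 0.5571).
q_1·v_2 = 0.0000·(-3) + (-0.3714)·(-1) + 0.7428·(-2) + 0.5571·(-1) = -1.6713.
u_2 = v_2 + 1.6713·q_1 = (-3.0000, -1.6207, -0.7586, -0.0690).
‖u_2‖ = 3.4938, so q_2 = (-0.8587, -0.4639, -0.2171, -0.0197).
Qᵀb = (-3.1568, 3.6419).
Back-substitute: x_2 = 3.6419/3.4938 = 1.0424.
x_1 = (-3.1568 + 1.6713·1.0424)/5.3852 = -0.2627.

x = (-0.2627, 1.0424)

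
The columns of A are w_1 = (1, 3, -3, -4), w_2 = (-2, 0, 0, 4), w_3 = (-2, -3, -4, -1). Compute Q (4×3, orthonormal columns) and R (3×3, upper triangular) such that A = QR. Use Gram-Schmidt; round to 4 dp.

w_1 = (1, 3, -3, -4); ‖w_1‖ = 5.9161, so e_1 = (0.1690, 0.5071, -0.5071, -0.6761).
e_1·w_2 = 0.1690·(-2) + 0.5071·0 + (-0.5071)·0 + (-0.6761)·4 = -3.0426.
u_2 = w_2 + 3.0426·e_1 = (-1.4857, 1.5429, -1.5429, 1.9429).
‖u_2‖ = 3.2776, so e_2 = (-0.4533, 0.4707, -0.4707, 0.5928).
e_1·w_3 = 0.1690·(-2) + 0.5071·(-3) + (-0.5071)·(-4) + (-0.6761)·(-1) = 0.8452; e_2·w_3 = (-0.4533)·(-2) + 0.4707·(-3) + (-0.4707)·(-4) + 0.5928·(-1) = 0.7845.
u_3 = w_3 − 0.8452·e_1 − 0.7845·e_2 = (-1.7872, -3.7979, -3.2021, -0.8936).
‖u_3‖ = 5.3545, so e_3 = (-0.3338, -0.7093, -0.5980, -0.1669).

Q = [[0.1690, -0.4533, -0.3338], [0.5071, 0.4707, -0.7093], [-0.5071, -0.4707, -0.5980], [-0.6761, 0.5928, -0.1669]], R = [[5.9161, -3.0426, 0.8452], [0.0000, 3.2776, 0.7845], [0.0000, 0.0000, 5.3545]]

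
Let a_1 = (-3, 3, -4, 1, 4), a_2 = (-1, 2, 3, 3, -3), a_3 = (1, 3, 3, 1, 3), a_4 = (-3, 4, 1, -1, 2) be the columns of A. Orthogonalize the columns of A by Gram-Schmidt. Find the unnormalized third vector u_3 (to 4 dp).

a_1 = (-3, 3, -4, 1, 4); ‖a_1‖ = 7.1414, so e_1 = (-0.4201, 0.4201, -0.5601, 0.1400, 0.5601).
e_1·a_2 = (-0.4201)·(-1) + 0.4201·2 + (-0.5601)·3 + 0.1400·3 + 0.5601·(-3) = -1.6803.
u_2 = a_2 + 1.6803·e_1 = (-1.7059, 2.7059, 2.0588, 3.2353, -2.0588).
‖u_2‖ = 5.4015, so e_2 = (-0.3158, 0.5009, 0.3812, 0.5990, -0.3812).
e_1·a_3 = (-0.4201)·1 + 0.4201·3 + (-0.5601)·3 + 0.1400·1 + 0.5601·3 = 0.9802; e_2·a_3 = (-0.3158)·1 + 0.5009·3 + 0.3812·3 + 0.5990·1 + (-0.3812)·3 = 1.7860.
u_3 = a_3 − 0.9802·e_1 − 1.7860·e_2 = (1.9758, 1.6935, 2.8683, -0.2070, 3.1317).

u_3 = (1.9758, 1.6935, 2.8683, -0.2070, 3.1317)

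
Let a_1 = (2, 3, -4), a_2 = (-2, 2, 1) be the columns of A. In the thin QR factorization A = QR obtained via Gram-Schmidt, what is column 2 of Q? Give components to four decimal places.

q_2 = (-0.6255, 0.7413, 0.2433)

a_1 = (2, 3, -4); ‖a_1‖ = 5.3852, so q_1 = (0.3714, 0.5571, -0.7428).
q_1·a_2 = 0.3714·(-2) + 0.5571·2 + (-0.7428)·1 = -0.3714.
u_2 = a_2 + 0.3714·q_1 = (-1.8621, 2.2069, 0.7241).
‖u_2‖ = 2.9769, so q_2 = (-0.6255, 0.7413, 0.2433).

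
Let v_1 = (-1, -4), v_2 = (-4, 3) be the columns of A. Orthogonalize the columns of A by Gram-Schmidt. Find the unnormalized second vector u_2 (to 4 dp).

q_1 = v_1/‖v_1‖ = (-1, -4)/4.1231 = (-0.2425, -0.9701).
r_{12} = q_1·v_2 = -1.9403.
u_2 = v_2 + 1.9403·q_1 = (-4.4706, 1.1176).

u_2 = (-4.4706, 1.1176)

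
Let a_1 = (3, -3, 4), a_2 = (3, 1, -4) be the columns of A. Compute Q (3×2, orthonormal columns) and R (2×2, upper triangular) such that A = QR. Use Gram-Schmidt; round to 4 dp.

a_1 = (3, -3, 4); ‖a_1‖ = 5.8310, so e_1 = (0.5145, -0.5145, 0.6860).
e_1·a_2 = 0.5145·3 + (-0.5145)·1 + 0.6860·(-4) = -1.7150.
u_2 = a_2 + 1.7150·e_1 = (3.8824, 0.1176, -2.8235).
‖u_2‖ = 4.8020, so e_2 = (0.8085, 0.0245, -0.5880).

Q = [[0.5145, 0.8085], [-0.5145, 0.0245], [0.6860, -0.5880]], R = [[5.8310, -1.7150], [0.0000, 4.8020]]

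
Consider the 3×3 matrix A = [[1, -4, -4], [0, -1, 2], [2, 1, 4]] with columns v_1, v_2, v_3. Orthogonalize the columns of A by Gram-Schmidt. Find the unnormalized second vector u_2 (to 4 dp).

v_1 = (1, 0, 2); ‖v_1‖ = 2.2361, so e_1 = (0.4472, 0.0000, 0.8944).
e_1·v_2 = 0.4472·(-4) + 0.0000·(-1) + 0.8944·1 = -0.8944.
u_2 = v_2 + 0.8944·e_1 = (-3.6000, -1.0000, 1.8000).

u_2 = (-3.6000, -1.0000, 1.8000)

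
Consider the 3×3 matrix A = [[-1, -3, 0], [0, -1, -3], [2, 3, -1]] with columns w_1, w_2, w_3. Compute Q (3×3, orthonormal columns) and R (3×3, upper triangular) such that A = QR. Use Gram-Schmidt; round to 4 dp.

Q = [[-0.4472, -0.7171, 0.5345], [0.0000, -0.5976, -0.8018], [0.8944, -0.3586, 0.2673]], R = [[2.2361, 4.0249, -0.8944], [0.0000, 1.6733, 2.1514], [0.0000, 0.0000, 2.1381]]

w_1 = (-1, 0, 2); ‖w_1‖ = 2.2361, so e_1 = (-0.4472, 0.0000, 0.8944).
e_1·w_2 = (-0.4472)·(-3) + 0.0000·(-1) + 0.8944·3 = 4.0249.
u_2 = w_2 − 4.0249·e_1 = (-1.2000, -1.0000, -0.6000).
‖u_2‖ = 1.6733, so e_2 = (-0.7171, -0.5976, -0.3586).
e_1·w_3 = (-0.4472)·0 + 0.0000·(-3) + 0.8944·(-1) = -0.8944; e_2·w_3 = (-0.7171)·0 + (-0.5976)·(-3) + (-0.3586)·(-1) = 2.1514.
u_3 = w_3 + 0.8944·e_1 − 2.1514·e_2 = (1.1429, -1.7143, 0.5714).
‖u_3‖ = 2.1381, so e_3 = (0.5345, -0.8018, 0.2673).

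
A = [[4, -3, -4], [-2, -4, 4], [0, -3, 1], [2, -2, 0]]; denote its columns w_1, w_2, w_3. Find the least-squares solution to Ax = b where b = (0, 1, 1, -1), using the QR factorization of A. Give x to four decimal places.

x = (-0.9588, -0.4516, -0.6416)

e_1 = w_1/‖w_1‖ = (4, -2, 0, 2)/4.8990 = (0.8165, -0.4082, 0.0000, 0.4082).
r_{12} = e_1·w_2 = -1.6330.
u_2 = w_2 + 1.6330·e_1 = (-1.6667, -4.6667, -3.0000, -1.3333).
‖u_2‖ = 5.9442, so e_2 = (-0.2804, -0.7851, -0.5047, -0.2243).
r_{13} = e_1·w_3 = -4.8990; r_{23} = e_2·w_3 = -2.5235.
u_3 = w_3 + 4.8990·e_1 + 2.5235·e_2 = (-0.7075, 0.0189, -0.2736, 1.4340).
‖u_3‖ = 1.6224, so e_3 = (-0.4361, 0.0116, -0.1686, 0.8839).
Qᵀb = (-0.8165, -1.0655, -1.0409).
Back-substitute: x_3 = -1.0409/1.6224 = -0.6416.
x_2 = (-1.0655 + 2.5235·(-0.6416))/5.9442 = -0.4516.
x_1 = (-0.8165 + 1.6330·(-0.4516) + 4.8990·(-0.6416))/4.8990 = -0.9588.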